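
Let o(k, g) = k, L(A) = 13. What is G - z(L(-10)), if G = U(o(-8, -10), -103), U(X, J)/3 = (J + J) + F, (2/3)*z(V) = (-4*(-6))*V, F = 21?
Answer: -1023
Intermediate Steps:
z(V) = 36*V (z(V) = 3*((-4*(-6))*V)/2 = 3*(24*V)/2 = 36*V)
U(X, J) = 63 + 6*J (U(X, J) = 3*((J + J) + 21) = 3*(2*J + 21) = 3*(21 + 2*J) = 63 + 6*J)
G = -555 (G = 63 + 6*(-103) = 63 - 618 = -555)
G - z(L(-10)) = -555 - 36*13 = -555 - 1*468 = -555 - 468 = -1023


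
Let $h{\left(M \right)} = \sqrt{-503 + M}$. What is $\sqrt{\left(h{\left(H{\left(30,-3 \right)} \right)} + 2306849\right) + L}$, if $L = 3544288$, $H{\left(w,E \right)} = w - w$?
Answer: $\sqrt{5851137 + i \sqrt{503}} \approx 2418.9 + 0.005 i$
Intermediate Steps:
$H{\left(w,E \right)} = 0$
$\sqrt{\left(h{\left(H{\left(30,-3 \right)} \right)} + 2306849\right) + L} = \sqrt{\left(\sqrt{-503 + 0} + 2306849\right) + 3544288} = \sqrt{\left(\sqrt{-503} + 2306849\right) + 3544288} = \sqrt{\left(i \sqrt{503} + 2306849\right) + 3544288} = \sqrt{\left(2306849 + i \sqrt{503}\right) + 3544288} = \sqrt{5851137 + i \sqrt{503}}$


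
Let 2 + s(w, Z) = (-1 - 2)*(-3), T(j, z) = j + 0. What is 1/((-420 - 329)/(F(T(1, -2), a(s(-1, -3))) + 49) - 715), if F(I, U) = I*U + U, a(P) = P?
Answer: -9/6542 ≈ -0.0013757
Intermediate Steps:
T(j, z) = j
s(w, Z) = 7 (s(w, Z) = -2 + (-1 - 2)*(-3) = -2 - 3*(-3) = -2 + 9 = 7)
F(I, U) = U + I*U
1/((-420 - 329)/(F(T(1, -2), a(s(-1, -3))) + 49) - 715) = 1/((-420 - 329)/(7*(1 + 1) + 49) - 715) = 1/(-749/(7*2 + 49) - 715) = 1/(-749/(14 + 49) - 715) = 1/(-749/63 - 715) = 1/(-749*1/63 - 715) = 1/(-107/9 - 715) = 1/(-6542/9) = -9/6542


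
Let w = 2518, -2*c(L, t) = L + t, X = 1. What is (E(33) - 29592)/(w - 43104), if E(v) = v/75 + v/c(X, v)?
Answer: 6288619/8624525 ≈ 0.72916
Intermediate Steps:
c(L, t) = -L/2 - t/2 (c(L, t) = -(L + t)/2 = -L/2 - t/2)
E(v) = v/75 + v/(-1/2 - v/2) (E(v) = v/75 + v/(-1/2*1 - v/2) = v*(1/75) + v/(-1/2 - v/2) = v/75 + v/(-1/2 - v/2))
(E(33) - 29592)/(w - 43104) = ((1/75)*33*(-149 + 33)/(1 + 33) - 29592)/(2518 - 43104) = ((1/75)*33*(-116)/34 - 29592)/(-40586) = ((1/75)*33*(1/34)*(-116) - 29592)*(-1/40586) = (-638/425 - 29592)*(-1/40586) = -12577238/425*(-1/40586) = 6288619/8624525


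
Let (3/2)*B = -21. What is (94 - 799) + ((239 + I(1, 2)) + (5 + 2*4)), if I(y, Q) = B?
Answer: -467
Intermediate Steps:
B = -14 (B = (2/3)*(-21) = -14)
I(y, Q) = -14
(94 - 799) + ((239 + I(1, 2)) + (5 + 2*4)) = (94 - 799) + ((239 - 14) + (5 + 2*4)) = -705 + (225 + (5 + 8)) = -705 + (225 + 13) = -705 + 238 = -467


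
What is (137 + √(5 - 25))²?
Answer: 18749 + 548*I*√5 ≈ 18749.0 + 1225.4*I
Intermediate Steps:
(137 + √(5 - 25))² = (137 + √(-20))² = (137 + 2*I*√5)²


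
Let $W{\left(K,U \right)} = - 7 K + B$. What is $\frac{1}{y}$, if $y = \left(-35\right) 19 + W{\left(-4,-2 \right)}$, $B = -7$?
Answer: $- \frac{1}{644} \approx -0.0015528$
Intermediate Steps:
$W{\left(K,U \right)} = -7 - 7 K$ ($W{\left(K,U \right)} = - 7 K - 7 = -7 - 7 K$)
$y = -644$ ($y = \left(-35\right) 19 - -21 = -665 + \left(-7 + 28\right) = -665 + 21 = -644$)
$\frac{1}{y} = \frac{1}{-644} = - \frac{1}{644}$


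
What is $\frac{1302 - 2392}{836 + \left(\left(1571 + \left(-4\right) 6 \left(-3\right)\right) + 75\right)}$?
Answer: $- \frac{545}{1277} \approx -0.42678$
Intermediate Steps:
$\frac{1302 - 2392}{836 + \left(\left(1571 + \left(-4\right) 6 \left(-3\right)\right) + 75\right)} = - \frac{1090}{836 + \left(\left(1571 - -72\right) + 75\right)} = - \frac{1090}{836 + \left(\left(1571 + 72\right) + 75\right)} = - \frac{1090}{836 + \left(1643 + 75\right)} = - \frac{1090}{836 + 1718} = - \frac{1090}{2554} = \left(-1090\right) \frac{1}{2554} = - \frac{545}{1277}$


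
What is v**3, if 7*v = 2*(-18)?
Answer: -46656/343 ≈ -136.02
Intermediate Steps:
v = -36/7 (v = (2*(-18))/7 = (1/7)*(-36) = -36/7 ≈ -5.1429)
v**3 = (-36/7)**3 = -46656/343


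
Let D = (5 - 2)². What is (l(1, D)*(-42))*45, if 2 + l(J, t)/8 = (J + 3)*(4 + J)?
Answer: -272160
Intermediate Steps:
D = 9 (D = 3² = 9)
l(J, t) = -16 + 8*(3 + J)*(4 + J) (l(J, t) = -16 + 8*((J + 3)*(4 + J)) = -16 + 8*((3 + J)*(4 + J)) = -16 + 8*(3 + J)*(4 + J))
(l(1, D)*(-42))*45 = ((80 + 8*1² + 56*1)*(-42))*45 = ((80 + 8*1 + 56)*(-42))*45 = ((80 + 8 + 56)*(-42))*45 = (144*(-42))*45 = -6048*45 = -272160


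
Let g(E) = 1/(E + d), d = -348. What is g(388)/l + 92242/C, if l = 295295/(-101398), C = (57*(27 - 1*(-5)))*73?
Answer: 6113879029/8936163600 ≈ 0.68417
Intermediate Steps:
C = 133152 (C = (57*(27 + 5))*73 = (57*32)*73 = 1824*73 = 133152)
l = -26845/9218 (l = 295295*(-1/101398) = -26845/9218 ≈ -2.9122)
g(E) = 1/(-348 + E) (g(E) = 1/(E - 348) = 1/(-348 + E))
g(388)/l + 92242/C = 1/((-348 + 388)*(-26845/9218)) + 92242/133152 = -9218/26845/40 + 92242*(1/133152) = (1/40)*(-9218/26845) + 46121/66576 = -4609/536900 + 46121/66576 = 6113879029/8936163600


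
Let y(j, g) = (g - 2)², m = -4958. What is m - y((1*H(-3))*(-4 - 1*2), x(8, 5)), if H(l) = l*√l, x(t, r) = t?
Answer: -4994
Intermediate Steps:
H(l) = l^(3/2)
y(j, g) = (-2 + g)²
m - y((1*H(-3))*(-4 - 1*2), x(8, 5)) = -4958 - (-2 + 8)² = -4958 - 1*6² = -4958 - 1*36 = -4958 - 36 = -4994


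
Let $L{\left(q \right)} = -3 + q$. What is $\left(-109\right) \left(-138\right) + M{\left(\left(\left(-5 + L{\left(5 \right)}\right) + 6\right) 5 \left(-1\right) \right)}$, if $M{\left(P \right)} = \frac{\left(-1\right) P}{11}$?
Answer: $\frac{165477}{11} \approx 15043.0$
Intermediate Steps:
$M{\left(P \right)} = - \frac{P}{11}$ ($M{\left(P \right)} = - P \frac{1}{11} = - \frac{P}{11}$)
$\left(-109\right) \left(-138\right) + M{\left(\left(\left(-5 + L{\left(5 \right)}\right) + 6\right) 5 \left(-1\right) \right)} = \left(-109\right) \left(-138\right) - \frac{\left(\left(-5 + \left(-3 + 5\right)\right) + 6\right) 5 \left(-1\right)}{11} = 15042 - \frac{\left(\left(-5 + 2\right) + 6\right) 5 \left(-1\right)}{11} = 15042 - \frac{\left(-3 + 6\right) 5 \left(-1\right)}{11} = 15042 - \frac{3 \cdot 5 \left(-1\right)}{11} = 15042 - \frac{15 \left(-1\right)}{11} = 15042 - - \frac{15}{11} = 15042 + \frac{15}{11} = \frac{165477}{11}$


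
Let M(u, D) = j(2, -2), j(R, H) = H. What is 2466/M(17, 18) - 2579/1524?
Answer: -1881671/1524 ≈ -1234.7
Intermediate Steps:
M(u, D) = -2
2466/M(17, 18) - 2579/1524 = 2466/(-2) - 2579/1524 = 2466*(-½) - 2579*1/1524 = -1233 - 2579/1524 = -1881671/1524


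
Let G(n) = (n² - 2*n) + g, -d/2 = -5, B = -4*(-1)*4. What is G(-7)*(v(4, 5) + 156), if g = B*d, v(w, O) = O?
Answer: 35903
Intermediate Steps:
B = 16 (B = 4*4 = 16)
d = 10 (d = -2*(-5) = 10)
g = 160 (g = 16*10 = 160)
G(n) = 160 + n² - 2*n (G(n) = (n² - 2*n) + 160 = 160 + n² - 2*n)
G(-7)*(v(4, 5) + 156) = (160 + (-7)² - 2*(-7))*(5 + 156) = (160 + 49 + 14)*161 = 223*161 = 35903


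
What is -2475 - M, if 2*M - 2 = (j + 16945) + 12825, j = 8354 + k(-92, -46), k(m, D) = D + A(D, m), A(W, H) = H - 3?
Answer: -42935/2 ≈ -21468.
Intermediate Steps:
A(W, H) = -3 + H
k(m, D) = -3 + D + m (k(m, D) = D + (-3 + m) = -3 + D + m)
j = 8213 (j = 8354 + (-3 - 46 - 92) = 8354 - 141 = 8213)
M = 37985/2 (M = 1 + ((8213 + 16945) + 12825)/2 = 1 + (25158 + 12825)/2 = 1 + (½)*37983 = 1 + 37983/2 = 37985/2 ≈ 18993.)
-2475 - M = -2475 - 1*37985/2 = -2475 - 37985/2 = -42935/2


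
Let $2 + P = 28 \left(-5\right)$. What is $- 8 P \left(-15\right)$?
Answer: $-17040$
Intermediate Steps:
$P = -142$ ($P = -2 + 28 \left(-5\right) = -2 - 140 = -142$)
$- 8 P \left(-15\right) = \left(-8\right) \left(-142\right) \left(-15\right) = 1136 \left(-15\right) = -17040$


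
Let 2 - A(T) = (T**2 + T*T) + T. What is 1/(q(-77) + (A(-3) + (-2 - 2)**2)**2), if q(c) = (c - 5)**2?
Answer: 1/6733 ≈ 0.00014852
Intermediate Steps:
q(c) = (-5 + c)**2
A(T) = 2 - T - 2*T**2 (A(T) = 2 - ((T**2 + T*T) + T) = 2 - ((T**2 + T**2) + T) = 2 - (2*T**2 + T) = 2 - (T + 2*T**2) = 2 + (-T - 2*T**2) = 2 - T - 2*T**2)
1/(q(-77) + (A(-3) + (-2 - 2)**2)**2) = 1/((-5 - 77)**2 + ((2 - 1*(-3) - 2*(-3)**2) + (-2 - 2)**2)**2) = 1/((-82)**2 + ((2 + 3 - 2*9) + (-4)**2)**2) = 1/(6724 + ((2 + 3 - 18) + 16)**2) = 1/(6724 + (-13 + 16)**2) = 1/(6724 + 3**2) = 1/(6724 + 9) = 1/6733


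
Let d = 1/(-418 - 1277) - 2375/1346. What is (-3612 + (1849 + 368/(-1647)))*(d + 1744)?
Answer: -11543099153780561/3757581090 ≈ -3.0719e+6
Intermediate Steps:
d = -4026971/2281470 (d = 1/(-1695) - 2375/1346 = -1/1695 - 1*2375/1346 = -1/1695 - 2375/1346 = -4026971/2281470 ≈ -1.7651)
(-3612 + (1849 + 368/(-1647)))*(d + 1744) = (-3612 + (1849 + 368/(-1647)))*(-4026971/2281470 + 1744) = (-3612 + (1849 + 368*(-1/1647)))*(3974856709/2281470) = (-3612 + (1849 - 368/1647))*(3974856709/2281470) = (-3612 + 3044935/1647)*(3974856709/2281470) = -2904029/1647*3974856709/2281470 = -11543099153780561/3757581090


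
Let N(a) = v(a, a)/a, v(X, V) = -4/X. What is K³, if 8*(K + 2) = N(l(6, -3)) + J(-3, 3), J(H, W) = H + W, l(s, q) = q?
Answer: -50653/5832 ≈ -8.6854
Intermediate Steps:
N(a) = -4/a² (N(a) = (-4/a)/a = -4/a²)
K = -37/18 (K = -2 + (-4/(-3)² + (-3 + 3))/8 = -2 + (-4*⅑ + 0)/8 = -2 + (-4/9 + 0)/8 = -2 + (⅛)*(-4/9) = -2 - 1/18 = -37/18 ≈ -2.0556)
K³ = (-37/18)³ = -50653/5832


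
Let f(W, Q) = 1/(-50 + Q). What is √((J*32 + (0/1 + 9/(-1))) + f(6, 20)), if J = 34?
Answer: √971070/30 ≈ 32.848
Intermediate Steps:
√((J*32 + (0/1 + 9/(-1))) + f(6, 20)) = √((34*32 + (0/1 + 9/(-1))) + 1/(-50 + 20)) = √((1088 + (0*1 + 9*(-1))) + 1/(-30)) = √((1088 + (0 - 9)) - 1/30) = √((1088 - 9) - 1/30) = √(1079 - 1/30) = √(32369/30) = √971070/30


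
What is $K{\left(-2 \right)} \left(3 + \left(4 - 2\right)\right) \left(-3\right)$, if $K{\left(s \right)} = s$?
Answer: $30$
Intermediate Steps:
$K{\left(-2 \right)} \left(3 + \left(4 - 2\right)\right) \left(-3\right) = - 2 \left(3 + \left(4 - 2\right)\right) \left(-3\right) = - 2 \left(3 + 2\right) \left(-3\right) = - 2 \cdot 5 \left(-3\right) = \left(-2\right) \left(-15\right) = 30$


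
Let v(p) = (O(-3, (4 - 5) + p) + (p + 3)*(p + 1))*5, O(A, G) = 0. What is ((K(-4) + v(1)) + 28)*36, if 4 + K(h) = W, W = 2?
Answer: 2376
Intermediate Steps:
K(h) = -2 (K(h) = -4 + 2 = -2)
v(p) = 5*(1 + p)*(3 + p) (v(p) = (0 + (p + 3)*(p + 1))*5 = (0 + (3 + p)*(1 + p))*5 = (0 + (1 + p)*(3 + p))*5 = ((1 + p)*(3 + p))*5 = 5*(1 + p)*(3 + p))
((K(-4) + v(1)) + 28)*36 = ((-2 + (15 + 5*1**2 + 20*1)) + 28)*36 = ((-2 + (15 + 5*1 + 20)) + 28)*36 = ((-2 + (15 + 5 + 20)) + 28)*36 = ((-2 + 40) + 28)*36 = (38 + 28)*36 = 66*36 = 2376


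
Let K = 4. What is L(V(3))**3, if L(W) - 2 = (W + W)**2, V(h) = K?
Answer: 287496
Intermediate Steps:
V(h) = 4
L(W) = 2 + 4*W**2 (L(W) = 2 + (W + W)**2 = 2 + (2*W)**2 = 2 + 4*W**2)
L(V(3))**3 = (2 + 4*4**2)**3 = (2 + 4*16)**3 = (2 + 64)**3 = 66**3 = 287496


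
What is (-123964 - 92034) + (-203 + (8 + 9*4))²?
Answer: -190717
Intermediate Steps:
(-123964 - 92034) + (-203 + (8 + 9*4))² = -215998 + (-203 + (8 + 36))² = -215998 + (-203 + 44)² = -215998 + (-159)² = -215998 + 25281 = -190717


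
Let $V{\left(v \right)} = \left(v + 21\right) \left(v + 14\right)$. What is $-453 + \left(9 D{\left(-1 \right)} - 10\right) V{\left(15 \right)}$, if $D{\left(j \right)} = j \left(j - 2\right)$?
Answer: $17295$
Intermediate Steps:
$D{\left(j \right)} = j \left(-2 + j\right)$
$V{\left(v \right)} = \left(14 + v\right) \left(21 + v\right)$ ($V{\left(v \right)} = \left(21 + v\right) \left(14 + v\right) = \left(14 + v\right) \left(21 + v\right)$)
$-453 + \left(9 D{\left(-1 \right)} - 10\right) V{\left(15 \right)} = -453 + \left(9 \left(- (-2 - 1)\right) - 10\right) \left(294 + 15^{2} + 35 \cdot 15\right) = -453 + \left(9 \left(\left(-1\right) \left(-3\right)\right) - 10\right) \left(294 + 225 + 525\right) = -453 + \left(9 \cdot 3 - 10\right) 1044 = -453 + \left(27 - 10\right) 1044 = -453 + 17 \cdot 1044 = -453 + 17748 = 17295$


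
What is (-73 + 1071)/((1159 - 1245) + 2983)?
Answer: 998/2897 ≈ 0.34449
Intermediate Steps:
(-73 + 1071)/((1159 - 1245) + 2983) = 998/(-86 + 2983) = 998/2897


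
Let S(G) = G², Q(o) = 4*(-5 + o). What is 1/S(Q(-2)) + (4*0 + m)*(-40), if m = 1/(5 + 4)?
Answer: -31351/7056 ≈ -4.4432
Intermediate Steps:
Q(o) = -20 + 4*o
m = ⅑ (m = 1/9 = ⅑ ≈ 0.11111)
1/S(Q(-2)) + (4*0 + m)*(-40) = 1/((-20 + 4*(-2))²) + (4*0 + ⅑)*(-40) = 1/((-20 - 8)²) + (0 + ⅑)*(-40) = 1/((-28)²) + (⅑)*(-40) = 1/784 - 40/9 = -31351/7056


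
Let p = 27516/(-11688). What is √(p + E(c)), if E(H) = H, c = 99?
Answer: 13*√542518/974 ≈ 9.8309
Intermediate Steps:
p = -2293/974 (p = 27516*(-1/11688) = -2293/974 ≈ -2.3542)
√(p + E(c)) = √(-2293/974 + 99) = √(94133/974) = 13*√542518/974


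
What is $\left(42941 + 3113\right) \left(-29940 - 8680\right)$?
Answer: $-1778605480$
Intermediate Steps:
$\left(42941 + 3113\right) \left(-29940 - 8680\right) = 46054 \left(-38620\right) = -1778605480$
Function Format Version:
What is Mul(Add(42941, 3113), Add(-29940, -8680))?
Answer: -1778605480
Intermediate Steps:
Mul(Add(42941, 3113), Add(-29940, -8680)) = Mul(46054, -38620) = -1778605480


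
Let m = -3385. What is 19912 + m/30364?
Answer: 604604583/30364 ≈ 19912.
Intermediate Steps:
19912 + m/30364 = 19912 - 3385/30364 = 604604583/30364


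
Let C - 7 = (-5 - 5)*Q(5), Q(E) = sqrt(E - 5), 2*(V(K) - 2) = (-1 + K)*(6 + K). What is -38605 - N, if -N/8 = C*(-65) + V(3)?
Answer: -42157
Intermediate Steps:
V(K) = 2 + (-1 + K)*(6 + K)/2 (V(K) = 2 + ((-1 + K)*(6 + K))/2 = 2 + (-1 + K)*(6 + K)/2)
Q(E) = sqrt(-5 + E)
C = 7 (C = 7 + (-5 - 5)*sqrt(-5 + 5) = 7 - 10*sqrt(0) = 7 - 10*0 = 7 + 0 = 7)
N = 3552 (N = -8*(7*(-65) + (-1 + (1/2)*3**2 + (5/2)*3)) = -8*(-455 + (-1 + (1/2)*9 + 15/2)) = -8*(-455 + (-1 + 9/2 + 15/2)) = -8*(-455 + 11) = -8*(-444) = 3552)
-38605 - N = -38605 - 1*3552 = -38605 - 3552 = -42157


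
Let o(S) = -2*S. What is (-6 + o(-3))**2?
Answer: 0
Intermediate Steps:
(-6 + o(-3))**2 = (-6 - 2*(-3))**2 = (-6 + 6)**2 = 0**2 = 0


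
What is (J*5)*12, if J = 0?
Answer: 0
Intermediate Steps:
(J*5)*12 = (0*5)*12 = 0*12 = 0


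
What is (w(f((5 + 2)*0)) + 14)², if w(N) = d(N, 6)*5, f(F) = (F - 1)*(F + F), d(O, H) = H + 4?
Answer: 4096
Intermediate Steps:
d(O, H) = 4 + H
f(F) = 2*F*(-1 + F) (f(F) = (-1 + F)*(2*F) = 2*F*(-1 + F))
w(N) = 50 (w(N) = (4 + 6)*5 = 10*5 = 50)
(w(f((5 + 2)*0)) + 14)² = (50 + 14)² = 64² = 4096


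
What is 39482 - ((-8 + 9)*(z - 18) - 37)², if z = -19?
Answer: 34006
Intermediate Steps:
39482 - ((-8 + 9)*(z - 18) - 37)² = 39482 - ((-8 + 9)*(-19 - 18) - 37)² = 39482 - (1*(-37) - 37)² = 39482 - (-37 - 37)² = 39482 - 1*(-74)² = 39482 - 1*5476 = 39482 - 5476 = 34006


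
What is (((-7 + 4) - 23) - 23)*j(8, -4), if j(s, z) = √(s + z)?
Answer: -98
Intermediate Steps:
(((-7 + 4) - 23) - 23)*j(8, -4) = (((-7 + 4) - 23) - 23)*√(8 - 4) = ((-3 - 23) - 23)*√4 = (-26 - 23)*2 = -49*2 = -98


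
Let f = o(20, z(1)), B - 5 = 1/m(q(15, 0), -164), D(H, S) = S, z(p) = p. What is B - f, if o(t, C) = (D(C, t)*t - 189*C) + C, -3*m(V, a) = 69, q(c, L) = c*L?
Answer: -4762/23 ≈ -207.04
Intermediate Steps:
q(c, L) = L*c
m(V, a) = -23 (m(V, a) = -⅓*69 = -23)
o(t, C) = t² - 188*C (o(t, C) = (t*t - 189*C) + C = (t² - 189*C) + C = t² - 188*C)
B = 114/23 (B = 5 + 1/(-23) = 5 - 1/23 = 114/23 ≈ 4.9565)
f = 212 (f = 20² - 188*1 = 400 - 188 = 212)
B - f = 114/23 - 1*212 = 114/23 - 212 = -4762/23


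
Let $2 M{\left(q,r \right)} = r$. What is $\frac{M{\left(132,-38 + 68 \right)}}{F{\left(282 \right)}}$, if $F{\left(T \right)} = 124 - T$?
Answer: $- \frac{15}{158} \approx -0.094937$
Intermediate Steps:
$M{\left(q,r \right)} = \frac{r}{2}$
$\frac{M{\left(132,-38 + 68 \right)}}{F{\left(282 \right)}} = \frac{\frac{1}{2} \left(-38 + 68\right)}{124 - 282} = \frac{\frac{1}{2} \cdot 30}{124 - 282} = \frac{15}{-158} = 15 \left(- \frac{1}{158}\right) = - \frac{15}{158}$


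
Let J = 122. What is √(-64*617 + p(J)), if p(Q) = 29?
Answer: I*√39459 ≈ 198.64*I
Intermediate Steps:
√(-64*617 + p(J)) = √(-64*617 + 29) = √(-39488 + 29) = √(-39459) = I*√39459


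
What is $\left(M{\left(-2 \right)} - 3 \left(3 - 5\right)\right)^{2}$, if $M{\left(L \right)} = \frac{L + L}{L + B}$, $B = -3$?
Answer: $\frac{1156}{25} \approx 46.24$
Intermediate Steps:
$M{\left(L \right)} = \frac{2 L}{-3 + L}$ ($M{\left(L \right)} = \frac{L + L}{L - 3} = \frac{2 L}{-3 + L}$)
$\left(M{\left(-2 \right)} - 3 \left(3 - 5\right)\right)^{2} = \left(2 \left(-2\right) \frac{1}{-3 - 2} - 3 \left(3 - 5\right)\right)^{2} = \left(2 \left(-2\right) \frac{1}{-5} - 3 \left(3 - 5\right)\right)^{2} = \left(2 \left(-2\right) \left(- \frac{1}{5}\right) - -6\right)^{2} = \left(\frac{4}{5} + 6\right)^{2} = \left(\frac{34}{5}\right)^{2} = \frac{1156}{25}$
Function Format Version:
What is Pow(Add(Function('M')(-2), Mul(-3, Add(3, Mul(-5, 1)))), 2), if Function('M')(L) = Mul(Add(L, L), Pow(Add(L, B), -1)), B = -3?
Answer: Rational(1156, 25) ≈ 46.240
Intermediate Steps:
Function('M')(L) = Mul(2, L, Pow(Add(-3, L), -1)) (Function('M')(L) = Mul(Add(L, L), Pow(Add(L, -3), -1)) = Mul(Mul(2, L), Pow(Add(-3, L), -1)) = Mul(2, L, Pow(Add(-3, L), -1)))
Pow(Add(Function('M')(-2), Mul(-3, Add(3, Mul(-5, 1)))), 2) = Pow(Add(Mul(2, -2, Pow(Add(-3, -2), -1)), Mul(-3, Add(3, Mul(-5, 1)))), 2) = Pow(Add(Mul(2, -2, Pow(-5, -1)), Mul(-3, Add(3, -5))), 2) = Pow(Add(Mul(2, -2, Rational(-1, 5)), Mul(-3, -2)), 2) = Pow(Add(Rational(4, 5), 6), 2) = Pow(Rational(34, 5), 2) = Rational(1156, 25)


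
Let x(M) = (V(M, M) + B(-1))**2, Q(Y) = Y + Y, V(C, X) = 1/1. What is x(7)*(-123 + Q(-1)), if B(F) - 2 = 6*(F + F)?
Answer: -10125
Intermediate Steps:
V(C, X) = 1
B(F) = 2 + 12*F (B(F) = 2 + 6*(F + F) = 2 + 6*(2*F) = 2 + 12*F)
Q(Y) = 2*Y
x(M) = 81 (x(M) = (1 + (2 + 12*(-1)))**2 = (1 + (2 - 12))**2 = (1 - 10)**2 = (-9)**2 = 81)
x(7)*(-123 + Q(-1)) = 81*(-123 + 2*(-1)) = 81*(-123 - 2) = 81*(-125) = -10125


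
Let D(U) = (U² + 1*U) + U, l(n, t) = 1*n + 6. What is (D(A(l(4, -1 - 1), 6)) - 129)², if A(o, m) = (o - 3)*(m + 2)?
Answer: 9728161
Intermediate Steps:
l(n, t) = 6 + n (l(n, t) = n + 6 = 6 + n)
A(o, m) = (-3 + o)*(2 + m)
D(U) = U² + 2*U (D(U) = (U² + U) + U = (U + U²) + U = U² + 2*U)
(D(A(l(4, -1 - 1), 6)) - 129)² = ((-6 - 3*6 + 2*(6 + 4) + 6*(6 + 4))*(2 + (-6 - 3*6 + 2*(6 + 4) + 6*(6 + 4))) - 129)² = ((-6 - 18 + 2*10 + 6*10)*(2 + (-6 - 18 + 2*10 + 6*10)) - 129)² = ((-6 - 18 + 20 + 60)*(2 + (-6 - 18 + 20 + 60)) - 129)² = (56*(2 + 56) - 129)² = (56*58 - 129)² = (3248 - 129)² = 3119² = 9728161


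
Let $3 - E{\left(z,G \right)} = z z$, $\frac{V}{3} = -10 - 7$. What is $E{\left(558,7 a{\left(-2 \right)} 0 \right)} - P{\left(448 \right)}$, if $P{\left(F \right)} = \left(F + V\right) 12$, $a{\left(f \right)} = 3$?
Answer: $-316125$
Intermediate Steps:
$V = -51$ ($V = 3 \left(-10 - 7\right) = 3 \left(-17\right) = -51$)
$P{\left(F \right)} = -612 + 12 F$ ($P{\left(F \right)} = \left(F - 51\right) 12 = \left(-51 + F\right) 12 = -612 + 12 F$)
$E{\left(z,G \right)} = 3 - z^{2}$ ($E{\left(z,G \right)} = 3 - z z = 3 - z^{2}$)
$E{\left(558,7 a{\left(-2 \right)} 0 \right)} - P{\left(448 \right)} = \left(3 - 558^{2}\right) - \left(-612 + 12 \cdot 448\right) = \left(3 - 311364\right) - \left(-612 + 5376\right) = \left(3 - 311364\right) - 4764 = -311361 - 4764 = -316125$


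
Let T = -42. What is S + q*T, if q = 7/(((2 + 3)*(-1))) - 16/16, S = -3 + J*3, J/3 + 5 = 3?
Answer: 399/5 ≈ 79.800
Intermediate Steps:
J = -6 (J = -15 + 3*3 = -15 + 9 = -6)
S = -21 (S = -3 - 6*3 = -3 - 18 = -21)
q = -12/5 (q = 7/((5*(-1))) - 16*1/16 = 7/(-5) - 1 = 7*(-1/5) - 1 = -7/5 - 1 = -12/5 ≈ -2.4000)
S + q*T = -21 - 12/5*(-42) = -21 + 504/5 = 399/5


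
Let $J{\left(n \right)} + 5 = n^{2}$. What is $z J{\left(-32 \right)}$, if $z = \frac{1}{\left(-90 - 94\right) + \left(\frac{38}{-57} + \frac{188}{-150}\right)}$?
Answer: $- \frac{25475}{4648} \approx -5.4809$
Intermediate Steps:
$z = - \frac{25}{4648}$ ($z = \frac{1}{-184 + \left(38 \left(- \frac{1}{57}\right) + 188 \left(- \frac{1}{150}\right)\right)} = \frac{1}{-184 - \frac{48}{25}} = \frac{1}{- \frac{4648}{25}} = - \frac{25}{4648} \approx -0.0053787$)
$J{\left(n \right)} = -5 + n^{2}$
$z J{\left(-32 \right)} = - \frac{25 \left(-5 + \left(-32\right)^{2}\right)}{4648} = - \frac{25 \left(-5 + 1024\right)}{4648} = \left(- \frac{25}{4648}\right) 1019 = - \frac{25475}{4648}$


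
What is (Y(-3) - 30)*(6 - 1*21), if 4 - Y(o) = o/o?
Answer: 405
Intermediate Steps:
Y(o) = 3 (Y(o) = 4 - o/o = 4 - 1*1 = 4 - 1 = 3)
(Y(-3) - 30)*(6 - 1*21) = (3 - 30)*(6 - 1*21) = -27*(6 - 21) = -27*(-15) = 405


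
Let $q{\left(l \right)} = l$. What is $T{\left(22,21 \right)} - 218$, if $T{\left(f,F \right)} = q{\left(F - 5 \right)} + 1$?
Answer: $-201$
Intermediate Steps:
$T{\left(f,F \right)} = -4 + F$ ($T{\left(f,F \right)} = \left(F - 5\right) + 1 = \left(-5 + F\right) + 1 = -4 + F$)
$T{\left(22,21 \right)} - 218 = \left(-4 + 21\right) - 218 = 17 - 218 = -201$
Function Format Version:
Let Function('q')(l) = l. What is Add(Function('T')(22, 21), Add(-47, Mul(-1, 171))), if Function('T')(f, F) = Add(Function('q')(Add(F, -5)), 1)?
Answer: -201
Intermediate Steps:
Function('T')(f, F) = Add(-4, F) (Function('T')(f, F) = Add(Add(F, -5), 1) = Add(Add(-5, F), 1) = Add(-4, F))
Add(Function('T')(22, 21), Add(-47, Mul(-1, 171))) = Add(Add(-4, 21), Add(-47, Mul(-1, 171))) = Add(17, Add(-47, -171)) = Add(17, -218) = -201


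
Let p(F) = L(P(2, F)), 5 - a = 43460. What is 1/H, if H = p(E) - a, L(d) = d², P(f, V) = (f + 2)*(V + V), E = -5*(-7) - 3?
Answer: 1/108991 ≈ 9.1751e-6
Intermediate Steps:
a = -43455 (a = 5 - 1*43460 = 5 - 43460 = -43455)
E = 32 (E = 35 - 3 = 32)
P(f, V) = 2*V*(2 + f) (P(f, V) = (2 + f)*(2*V) = 2*V*(2 + f))
p(F) = 64*F² (p(F) = (2*F*(2 + 2))² = (2*F*4)² = (8*F)² = 64*F²)
H = 108991 (H = 64*32² - 1*(-43455) = 64*1024 + 43455 = 65536 + 43455 = 108991)
1/H = 1/108991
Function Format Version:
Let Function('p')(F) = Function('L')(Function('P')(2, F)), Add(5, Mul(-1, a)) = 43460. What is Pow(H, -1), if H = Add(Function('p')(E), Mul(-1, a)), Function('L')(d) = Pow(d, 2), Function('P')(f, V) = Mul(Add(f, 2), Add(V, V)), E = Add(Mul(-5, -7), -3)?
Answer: Rational(1, 108991) ≈ 9.1751e-6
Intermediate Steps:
a = -43455 (a = Add(5, Mul(-1, 43460)) = Add(5, -43460) = -43455)
E = 32 (E = Add(35, -3) = 32)
Function('P')(f, V) = Mul(2, V, Add(2, f)) (Function('P')(f, V) = Mul(Add(2, f), Mul(2, V)) = Mul(2, V, Add(2, f)))
Function('p')(F) = Mul(64, Pow(F, 2)) (Function('p')(F) = Pow(Mul(2, F, Add(2, 2)), 2) = Pow(Mul(2, F, 4), 2) = Pow(Mul(8, F), 2) = Mul(64, Pow(F, 2)))
H = 108991 (H = Add(Mul(64, Pow(32, 2)), Mul(-1, -43455)) = Add(Mul(64, 1024), 43455) = Add(65536, 43455) = 108991)
Pow(H, -1) = Pow(108991, -1) = Rational(1, 108991)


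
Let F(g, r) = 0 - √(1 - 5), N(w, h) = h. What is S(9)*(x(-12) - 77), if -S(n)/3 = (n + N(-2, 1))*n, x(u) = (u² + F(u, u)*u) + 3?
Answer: -18900 - 6480*I ≈ -18900.0 - 6480.0*I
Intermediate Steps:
F(g, r) = -2*I (F(g, r) = 0 - √(-4) = 0 - 2*I = -2*I)
x(u) = 3 + u² - 2*I*u (x(u) = (u² + (-2*I)*u) + 3 = (u² - 2*I*u) + 3 = 3 + u² - 2*I*u)
S(n) = -3*n*(1 + n) (S(n) = -3*(n + 1)*n = -3*(1 + n)*n = -3*n*(1 + n))
S(9)*(x(-12) - 77) = (-3*9*(1 + 9))*((3 + (-12)² - 2*I*(-12)) - 77) = (-3*9*10)*((3 + 144 + 24*I) - 77) = -270*((147 + 24*I) - 77) = -270*(70 + 24*I) = -18900 - 6480*I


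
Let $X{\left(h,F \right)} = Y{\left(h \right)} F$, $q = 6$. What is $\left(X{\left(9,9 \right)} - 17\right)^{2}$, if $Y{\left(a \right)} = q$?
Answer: $1369$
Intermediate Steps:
$Y{\left(a \right)} = 6$
$X{\left(h,F \right)} = 6 F$
$\left(X{\left(9,9 \right)} - 17\right)^{2} = \left(6 \cdot 9 - 17\right)^{2} = \left(54 - 17\right)^{2} = 37^{2} = 1369$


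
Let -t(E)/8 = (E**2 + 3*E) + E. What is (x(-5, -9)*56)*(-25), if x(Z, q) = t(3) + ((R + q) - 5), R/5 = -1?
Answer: 261800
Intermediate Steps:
R = -5 (R = 5*(-1) = -5)
t(E) = -32*E - 8*E**2 (t(E) = -8*((E**2 + 3*E) + E) = -8*(E**2 + 4*E) = -32*E - 8*E**2)
x(Z, q) = -178 + q (x(Z, q) = -8*3*(4 + 3) + ((-5 + q) - 5) = -8*3*7 + (-10 + q) = -168 + (-10 + q) = -178 + q)
(x(-5, -9)*56)*(-25) = ((-178 - 9)*56)*(-25) = -187*56*(-25) = -10472*(-25) = 261800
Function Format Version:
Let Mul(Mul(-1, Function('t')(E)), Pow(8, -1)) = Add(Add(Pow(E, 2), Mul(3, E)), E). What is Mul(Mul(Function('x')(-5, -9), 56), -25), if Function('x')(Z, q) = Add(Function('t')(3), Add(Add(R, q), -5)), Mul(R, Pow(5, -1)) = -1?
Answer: 261800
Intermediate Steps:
R = -5 (R = Mul(5, -1) = -5)
Function('t')(E) = Add(Mul(-32, E), Mul(-8, Pow(E, 2))) (Function('t')(E) = Mul(-8, Add(Add(Pow(E, 2), Mul(3, E)), E)) = Mul(-8, Add(Pow(E, 2), Mul(4, E))) = Add(Mul(-32, E), Mul(-8, Pow(E, 2))))
Function('x')(Z, q) = Add(-178, q) (Function('x')(Z, q) = Add(Mul(-8, 3, Add(4, 3)), Add(Add(-5, q), -5)) = Add(Mul(-8, 3, 7), Add(-10, q)) = Add(-168, Add(-10, q)) = Add(-178, q))
Mul(Mul(Function('x')(-5, -9), 56), -25) = Mul(Mul(Add(-178, -9), 56), -25) = Mul(Mul(-187, 56), -25) = Mul(-10472, -25) = 261800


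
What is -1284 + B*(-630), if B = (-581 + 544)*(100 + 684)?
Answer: 18273756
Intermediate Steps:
B = -29008 (B = -37*784 = -29008)
-1284 + B*(-630) = -1284 - 29008*(-630) = -1284 + 18275040 = 18273756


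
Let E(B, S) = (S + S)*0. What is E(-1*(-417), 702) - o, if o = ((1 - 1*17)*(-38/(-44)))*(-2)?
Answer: -304/11 ≈ -27.636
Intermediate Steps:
E(B, S) = 0 (E(B, S) = (2*S)*0 = 0)
o = 304/11 (o = ((1 - 17)*(-38*(-1/44)))*(-2) = -16*19/22*(-2) = -152/11*(-2) = 304/11 ≈ 27.636)
E(-1*(-417), 702) - o = 0 - 1*304/11 = 0 - 304/11 = -304/11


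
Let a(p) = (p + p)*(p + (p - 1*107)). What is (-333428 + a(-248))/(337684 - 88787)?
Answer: -2020/14641 ≈ -0.13797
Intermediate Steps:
a(p) = 2*p*(-107 + 2*p) (a(p) = (2*p)*(p + (p - 107)) = (2*p)*(p + (-107 + p)) = (2*p)*(-107 + 2*p) = 2*p*(-107 + 2*p))
(-333428 + a(-248))/(337684 - 88787) = (-333428 + 2*(-248)*(-107 + 2*(-248)))/(337684 - 88787) = (-333428 + 2*(-248)*(-107 - 496))/248897 = (-333428 + 2*(-248)*(-603))*(1/248897) = (-333428 + 299088)*(1/248897) = -34340*1/248897 = -2020/14641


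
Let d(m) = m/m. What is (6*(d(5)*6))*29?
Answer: 1044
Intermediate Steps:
d(m) = 1
(6*(d(5)*6))*29 = (6*(1*6))*29 = (6*6)*29 = 36*29 = 1044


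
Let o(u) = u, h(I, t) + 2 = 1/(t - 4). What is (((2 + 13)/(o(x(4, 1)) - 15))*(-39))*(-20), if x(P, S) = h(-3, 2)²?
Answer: -9360/7 ≈ -1337.1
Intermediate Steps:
h(I, t) = -2 + 1/(-4 + t) (h(I, t) = -2 + 1/(t - 4) = -2 + 1/(-4 + t))
x(P, S) = 25/4 (x(P, S) = ((9 - 2*2)/(-4 + 2))² = ((9 - 4)/(-2))² = (-½*5)² = (-5/2)² = 25/4)
(((2 + 13)/(o(x(4, 1)) - 15))*(-39))*(-20) = (((2 + 13)/(25/4 - 15))*(-39))*(-20) = ((15/(-35/4))*(-39))*(-20) = ((15*(-4/35))*(-39))*(-20) = -12/7*(-39)*(-20) = (468/7)*(-20) = -9360/7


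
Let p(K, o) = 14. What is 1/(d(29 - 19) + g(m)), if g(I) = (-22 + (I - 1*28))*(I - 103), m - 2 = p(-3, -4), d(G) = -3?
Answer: 1/2955 ≈ 0.00033841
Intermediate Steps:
m = 16 (m = 2 + 14 = 16)
g(I) = (-103 + I)*(-50 + I) (g(I) = (-22 + (I - 28))*(-103 + I) = (-22 + (-28 + I))*(-103 + I) = (-50 + I)*(-103 + I) = (-103 + I)*(-50 + I))
1/(d(29 - 19) + g(m)) = 1/(-3 + (5150 + 16² - 153*16)) = 1/(-3 + (5150 + 256 - 2448)) = 1/(-3 + 2958) = 1/2955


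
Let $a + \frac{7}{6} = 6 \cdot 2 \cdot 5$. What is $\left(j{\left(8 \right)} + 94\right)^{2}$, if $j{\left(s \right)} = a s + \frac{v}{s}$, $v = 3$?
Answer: $\frac{183900721}{576} \approx 3.1927 \cdot 10^{5}$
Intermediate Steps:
$a = \frac{353}{6}$ ($a = - \frac{7}{6} + 6 \cdot 2 \cdot 5 = - \frac{7}{6} + 12 \cdot 5 = - \frac{7}{6} + 60 = \frac{353}{6} \approx 58.833$)
$j{\left(s \right)} = \frac{3}{s} + \frac{353 s}{6}$ ($j{\left(s \right)} = \frac{353 s}{6} + \frac{3}{s} = \frac{3}{s} + \frac{353 s}{6}$)
$\left(j{\left(8 \right)} + 94\right)^{2} = \left(\left(\frac{3}{8} + \frac{353}{6} \cdot 8\right) + 94\right)^{2} = \left(\left(3 \cdot \frac{1}{8} + \frac{1412}{3}\right) + 94\right)^{2} = \left(\left(\frac{3}{8} + \frac{1412}{3}\right) + 94\right)^{2} = \left(\frac{11305}{24} + 94\right)^{2} = \left(\frac{13561}{24}\right)^{2} = \frac{183900721}{576}$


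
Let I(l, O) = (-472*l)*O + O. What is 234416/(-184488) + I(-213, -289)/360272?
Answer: -680598495917/8308232592 ≈ -81.919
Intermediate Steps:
I(l, O) = O - 472*O*l (I(l, O) = -472*O*l + O = O - 472*O*l)
234416/(-184488) + I(-213, -289)/360272 = 234416/(-184488) - 289*(1 - 472*(-213))/360272 = 234416*(-1/184488) - 289*(1 + 100536)*(1/360272) = -29302/23061 - 289*100537*(1/360272) = -29302/23061 - 29055193*1/360272 = -29302/23061 - 29055193/360272 = -680598495917/8308232592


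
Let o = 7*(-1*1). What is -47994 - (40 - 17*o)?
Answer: -48153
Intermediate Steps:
o = -7 (o = 7*(-1) = -7)
-47994 - (40 - 17*o) = -47994 - (40 - 17*(-7)) = -47994 - (40 + 119) = -47994 - 1*159 = -47994 - 159 = -48153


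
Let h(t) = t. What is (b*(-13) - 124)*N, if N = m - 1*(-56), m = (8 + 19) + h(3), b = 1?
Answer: -11782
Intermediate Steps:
m = 30 (m = (8 + 19) + 3 = 27 + 3 = 30)
N = 86 (N = 30 - 1*(-56) = 30 + 56 = 86)
(b*(-13) - 124)*N = (1*(-13) - 124)*86 = (-13 - 124)*86 = -137*86 = -11782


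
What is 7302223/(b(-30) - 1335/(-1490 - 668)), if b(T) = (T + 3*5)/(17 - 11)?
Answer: -7879098617/2030 ≈ -3.8813e+6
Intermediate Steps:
b(T) = 5/2 + T/6 (b(T) = (T + 15)/6 = (15 + T)*(1/6) = 5/2 + T/6)
7302223/(b(-30) - 1335/(-1490 - 668)) = 7302223/((5/2 + (1/6)*(-30)) - 1335/(-1490 - 668)) = 7302223/((5/2 - 5) - 1335/(-2158)) = 7302223/(-5/2 - 1/2158*(-1335)) = 7302223/(-5/2 + 1335/2158) = 7302223/(-2030/1079) = 7302223*(-1079/2030) = -7879098617/2030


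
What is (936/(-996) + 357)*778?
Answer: 22992234/83 ≈ 2.7702e+5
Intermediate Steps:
(936/(-996) + 357)*778 = (936*(-1/996) + 357)*778 = (-78/83 + 357)*778 = (29553/83)*778 = 22992234/83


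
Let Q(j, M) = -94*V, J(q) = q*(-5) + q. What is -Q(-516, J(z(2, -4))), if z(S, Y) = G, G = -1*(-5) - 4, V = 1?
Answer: 94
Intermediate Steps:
G = 1 (G = 5 - 4 = 1)
z(S, Y) = 1
J(q) = -4*q (J(q) = -5*q + q = -4*q)
Q(j, M) = -94 (Q(j, M) = -94*1 = -94)
-Q(-516, J(z(2, -4))) = -1*(-94) = 94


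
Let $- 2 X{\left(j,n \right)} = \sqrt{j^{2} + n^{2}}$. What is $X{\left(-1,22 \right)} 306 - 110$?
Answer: $-110 - 153 \sqrt{485} \approx -3479.5$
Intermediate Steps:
$X{\left(j,n \right)} = - \frac{\sqrt{j^{2} + n^{2}}}{2}$
$X{\left(-1,22 \right)} 306 - 110 = - \frac{\sqrt{\left(-1\right)^{2} + 22^{2}}}{2} \cdot 306 - 110 = - \frac{\sqrt{1 + 484}}{2} \cdot 306 - 110 = - \frac{\sqrt{485}}{2} \cdot 306 - 110 = - 153 \sqrt{485} - 110 = -110 - 153 \sqrt{485}$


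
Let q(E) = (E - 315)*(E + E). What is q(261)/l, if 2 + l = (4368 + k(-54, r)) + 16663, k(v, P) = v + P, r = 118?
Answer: -9396/7031 ≈ -1.3364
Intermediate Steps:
q(E) = 2*E*(-315 + E) (q(E) = (-315 + E)*(2*E) = 2*E*(-315 + E))
k(v, P) = P + v
l = 21093 (l = -2 + ((4368 + (118 - 54)) + 16663) = -2 + ((4368 + 64) + 16663) = -2 + (4432 + 16663) = -2 + 21095 = 21093)
q(261)/l = (2*261*(-315 + 261))/21093 = (2*261*(-54))*(1/21093) = -28188*1/21093 = -9396/7031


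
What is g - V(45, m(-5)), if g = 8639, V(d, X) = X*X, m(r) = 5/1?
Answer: 8614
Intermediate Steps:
m(r) = 5 (m(r) = 5*1 = 5)
V(d, X) = X**2
g - V(45, m(-5)) = 8639 - 1*5**2 = 8639 - 1*25 = 8639 - 25 = 8614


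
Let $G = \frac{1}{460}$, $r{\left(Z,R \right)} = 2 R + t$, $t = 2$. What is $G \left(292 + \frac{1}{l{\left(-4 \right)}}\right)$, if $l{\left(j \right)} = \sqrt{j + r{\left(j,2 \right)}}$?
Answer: $\frac{73}{115} + \frac{\sqrt{2}}{920} \approx 0.63632$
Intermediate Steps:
$r{\left(Z,R \right)} = 2 + 2 R$ ($r{\left(Z,R \right)} = 2 R + 2 = 2 + 2 R$)
$l{\left(j \right)} = \sqrt{6 + j}$ ($l{\left(j \right)} = \sqrt{j + \left(2 + 2 \cdot 2\right)} = \sqrt{j + \left(2 + 4\right)} = \sqrt{j + 6} = \sqrt{6 + j}$)
$G = \frac{1}{460} \approx 0.0021739$
$G \left(292 + \frac{1}{l{\left(-4 \right)}}\right) = \frac{292 + \frac{1}{\sqrt{6 - 4}}}{460} = \frac{292 + \frac{1}{\sqrt{2}}}{460} = \frac{292 + \frac{\sqrt{2}}{2}}{460} = \frac{73}{115} + \frac{\sqrt{2}}{920}$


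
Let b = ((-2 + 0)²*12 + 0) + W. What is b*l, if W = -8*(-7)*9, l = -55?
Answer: -30360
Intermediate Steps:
W = 504 (W = 56*9 = 504)
b = 552 (b = ((-2 + 0)²*12 + 0) + 504 = ((-2)²*12 + 0) + 504 = (4*12 + 0) + 504 = (48 + 0) + 504 = 48 + 504 = 552)
b*l = 552*(-55) = -30360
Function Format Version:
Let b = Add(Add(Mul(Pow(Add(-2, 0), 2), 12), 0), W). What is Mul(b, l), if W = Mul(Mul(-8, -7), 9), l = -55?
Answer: -30360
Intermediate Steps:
W = 504 (W = Mul(56, 9) = 504)
b = 552 (b = Add(Add(Mul(Pow(Add(-2, 0), 2), 12), 0), 504) = Add(Add(Mul(Pow(-2, 2), 12), 0), 504) = Add(Add(Mul(4, 12), 0), 504) = Add(Add(48, 0), 504) = Add(48, 504) = 552)
Mul(b, l) = Mul(552, -55) = -30360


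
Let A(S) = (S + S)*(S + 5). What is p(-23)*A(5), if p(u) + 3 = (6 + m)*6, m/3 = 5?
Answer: 12300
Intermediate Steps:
A(S) = 2*S*(5 + S) (A(S) = (2*S)*(5 + S) = 2*S*(5 + S))
m = 15 (m = 3*5 = 15)
p(u) = 123 (p(u) = -3 + (6 + 15)*6 = -3 + 21*6 = -3 + 126 = 123)
p(-23)*A(5) = 123*(2*5*(5 + 5)) = 123*(2*5*10) = 123*100 = 12300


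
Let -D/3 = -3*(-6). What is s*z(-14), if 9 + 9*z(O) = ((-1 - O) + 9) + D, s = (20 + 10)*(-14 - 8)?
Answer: 9020/3 ≈ 3006.7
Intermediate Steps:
s = -660 (s = 30*(-22) = -660)
D = -54 (D = -(-9)*(-6) = -3*18 = -54)
z(O) = -55/9 - O/9 (z(O) = -1 + (((-1 - O) + 9) - 54)/9 = -1 + ((8 - O) - 54)/9 = -1 + (-46 - O)/9 = -1 + (-46/9 - O/9) = -55/9 - O/9)
s*z(-14) = -660*(-55/9 - ⅑*(-14)) = -660*(-55/9 + 14/9) = -660*(-41/9) = 9020/3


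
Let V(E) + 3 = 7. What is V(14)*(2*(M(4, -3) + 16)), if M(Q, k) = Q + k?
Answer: 136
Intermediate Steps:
V(E) = 4 (V(E) = -3 + 7 = 4)
V(14)*(2*(M(4, -3) + 16)) = 4*(2*((4 - 3) + 16)) = 4*(2*(1 + 16)) = 4*(2*17) = 4*34 = 136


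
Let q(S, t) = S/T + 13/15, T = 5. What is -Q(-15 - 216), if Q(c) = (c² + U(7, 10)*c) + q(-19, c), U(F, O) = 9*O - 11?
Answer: -526636/15 ≈ -35109.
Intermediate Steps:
U(F, O) = -11 + 9*O
q(S, t) = 13/15 + S/5 (q(S, t) = S/5 + 13/15 = 13/15 + S/5)
Q(c) = -44/15 + c² + 79*c (Q(c) = (c² + (-11 + 9*10)*c) + (13/15 + (⅕)*(-19)) = (c² + (-11 + 90)*c) + (13/15 - 19/5) = (c² + 79*c) - 44/15 = -44/15 + c² + 79*c)
-Q(-15 - 216) = -(-44/15 + (-15 - 216)² + 79*(-15 - 216)) = -(-44/15 + (-231)² + 79*(-231)) = -(-44/15 + 53361 - 18249) = -1*526636/15 = -526636/15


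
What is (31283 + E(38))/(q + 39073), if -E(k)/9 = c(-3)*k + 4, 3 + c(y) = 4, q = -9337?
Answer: 4415/4248 ≈ 1.0393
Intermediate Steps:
c(y) = 1 (c(y) = -3 + 4 = 1)
E(k) = -36 - 9*k (E(k) = -9*(1*k + 4) = -9*(k + 4) = -9*(4 + k) = -36 - 9*k)
(31283 + E(38))/(q + 39073) = (31283 + (-36 - 9*38))/(-9337 + 39073) = (31283 + (-36 - 342))/29736 = (31283 - 378)*(1/29736) = 30905*(1/29736) = 4415/4248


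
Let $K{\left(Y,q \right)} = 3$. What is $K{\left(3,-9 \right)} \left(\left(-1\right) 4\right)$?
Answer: $-12$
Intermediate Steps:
$K{\left(3,-9 \right)} \left(\left(-1\right) 4\right) = 3 \left(\left(-1\right) 4\right) = 3 \left(-4\right) = -12$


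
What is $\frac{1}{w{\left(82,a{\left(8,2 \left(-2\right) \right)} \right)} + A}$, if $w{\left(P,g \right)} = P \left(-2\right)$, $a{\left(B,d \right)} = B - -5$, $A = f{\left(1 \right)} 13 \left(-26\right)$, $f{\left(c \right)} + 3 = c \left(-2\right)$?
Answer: $\frac{1}{1526} \approx 0.00065531$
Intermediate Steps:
$f{\left(c \right)} = -3 - 2 c$ ($f{\left(c \right)} = -3 + c \left(-2\right) = -3 - 2 c$)
$A = 1690$ ($A = \left(-3 - 2\right) 13 \left(-26\right) = \left(-5\right) 13 \left(-26\right) = \left(-65\right) \left(-26\right) = 1690$)
$a{\left(B,d \right)} = 5 + B$ ($a{\left(B,d \right)} = B + 5 = 5 + B$)
$w{\left(P,g \right)} = - 2 P$
$\frac{1}{w{\left(82,a{\left(8,2 \left(-2\right) \right)} \right)} + A} = \frac{1}{\left(-2\right) 82 + 1690} = \frac{1}{-164 + 1690} = \frac{1}{1526}$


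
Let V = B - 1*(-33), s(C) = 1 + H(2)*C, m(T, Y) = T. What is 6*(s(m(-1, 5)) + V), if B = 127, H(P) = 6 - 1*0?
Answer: 930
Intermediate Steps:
H(P) = 6 (H(P) = 6 + 0 = 6)
s(C) = 1 + 6*C
V = 160 (V = 127 - 1*(-33) = 127 + 33 = 160)
6*(s(m(-1, 5)) + V) = 6*((1 + 6*(-1)) + 160) = 6*((1 - 6) + 160) = 6*(-5 + 160) = 6*155 = 930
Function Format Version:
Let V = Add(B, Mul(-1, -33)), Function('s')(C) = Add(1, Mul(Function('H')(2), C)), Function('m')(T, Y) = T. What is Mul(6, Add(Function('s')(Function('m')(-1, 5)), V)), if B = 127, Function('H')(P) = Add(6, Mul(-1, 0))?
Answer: 930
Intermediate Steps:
Function('H')(P) = 6 (Function('H')(P) = Add(6, 0) = 6)
Function('s')(C) = Add(1, Mul(6, C))
V = 160 (V = Add(127, Mul(-1, -33)) = Add(127, 33) = 160)
Mul(6, Add(Function('s')(Function('m')(-1, 5)), V)) = Mul(6, Add(Add(1, Mul(6, -1)), 160)) = Mul(6, Add(Add(1, -6), 160)) = Mul(6, Add(-5, 160)) = Mul(6, 155) = 930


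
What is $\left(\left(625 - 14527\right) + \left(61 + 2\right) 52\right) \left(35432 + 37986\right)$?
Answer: $-780139668$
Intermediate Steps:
$\left(\left(625 - 14527\right) + \left(61 + 2\right) 52\right) \left(35432 + 37986\right) = \left(\left(625 - 14527\right) + 63 \cdot 52\right) 73418 = \left(-13902 + 3276\right) 73418 = \left(-10626\right) 73418 = -780139668$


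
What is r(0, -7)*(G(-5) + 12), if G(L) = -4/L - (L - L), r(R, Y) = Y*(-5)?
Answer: 448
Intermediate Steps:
r(R, Y) = -5*Y
G(L) = -4/L (G(L) = -4/L - 1*0 = -4/L + 0 = -4/L)
r(0, -7)*(G(-5) + 12) = (-5*(-7))*(-4/(-5) + 12) = 35*(-4*(-⅕) + 12) = 35*(⅘ + 12) = 35*(64/5) = 448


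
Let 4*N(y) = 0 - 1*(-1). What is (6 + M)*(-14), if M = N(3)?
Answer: -175/2 ≈ -87.500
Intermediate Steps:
N(y) = ¼ (N(y) = (0 - 1*(-1))/4 = (0 + 1)/4 = (¼)*1 = ¼)
M = ¼ ≈ 0.25000
(6 + M)*(-14) = (6 + ¼)*(-14) = (25/4)*(-14) = -175/2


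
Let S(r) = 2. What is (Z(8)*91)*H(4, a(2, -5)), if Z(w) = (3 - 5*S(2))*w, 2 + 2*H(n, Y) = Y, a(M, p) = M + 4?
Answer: -10192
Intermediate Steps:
a(M, p) = 4 + M
H(n, Y) = -1 + Y/2
Z(w) = -7*w (Z(w) = (3 - 5*2)*w = (3 - 10)*w = -7*w)
(Z(8)*91)*H(4, a(2, -5)) = (-7*8*91)*(-1 + (4 + 2)/2) = (-56*91)*(-1 + (½)*6) = -5096*(-1 + 3) = -5096*2 = -10192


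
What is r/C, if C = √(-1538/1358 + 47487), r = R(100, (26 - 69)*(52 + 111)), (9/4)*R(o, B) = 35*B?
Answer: -245315*√5473232954/36273267 ≈ -500.33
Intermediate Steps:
R(o, B) = 140*B/9 (R(o, B) = 4*(35*B)/9 = 140*B/9)
r = -981260/9 (r = 140*((26 - 69)*(52 + 111))/9 = 140*(-43*163)/9 = (140/9)*(-7009) = -981260/9 ≈ -1.0903e+5)
C = 2*√5473232954/679 (C = √(-1538*1/1358 + 47487) = √(-769/679 + 47487) = √(32242904/679) = 2*√5473232954/679 ≈ 217.91)
r/C = -981260*√5473232954/16121452/9 = -245315*√5473232954/36273267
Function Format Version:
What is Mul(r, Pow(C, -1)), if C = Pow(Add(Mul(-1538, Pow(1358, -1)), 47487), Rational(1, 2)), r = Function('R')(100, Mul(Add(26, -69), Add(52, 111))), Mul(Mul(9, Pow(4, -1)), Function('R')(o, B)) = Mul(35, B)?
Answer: Mul(Rational(-245315, 36273267), Pow(5473232954, Rational(1, 2))) ≈ -500.33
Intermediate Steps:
Function('R')(o, B) = Mul(Rational(140, 9), B) (Function('R')(o, B) = Mul(Rational(4, 9), Mul(35, B)) = Mul(Rational(140, 9), B))
r = Rational(-981260, 9) (r = Mul(Rational(140, 9), Mul(Add(26, -69), Add(52, 111))) = Mul(Rational(140, 9), Mul(-43, 163)) = Mul(Rational(140, 9), -7009) = Rational(-981260, 9) ≈ -1.0903e+5)
C = Mul(Rational(2, 679), Pow(5473232954, Rational(1, 2))) (C = Pow(Add(Mul(-1538, Rational(1, 1358)), 47487), Rational(1, 2)) = Pow(Add(Rational(-769, 679), 47487), Rational(1, 2)) = Pow(Rational(32242904, 679), Rational(1, 2)) = Mul(Rational(2, 679), Pow(5473232954, Rational(1, 2))) ≈ 217.91)
Mul(r, Pow(C, -1)) = Mul(Rational(-981260, 9), Pow(Mul(Rational(2, 679), Pow(5473232954, Rational(1, 2))), -1)) = Mul(Rational(-981260, 9), Mul(Rational(1, 16121452), Pow(5473232954, Rational(1, 2)))) = Mul(Rational(-245315, 36273267), Pow(5473232954, Rational(1, 2)))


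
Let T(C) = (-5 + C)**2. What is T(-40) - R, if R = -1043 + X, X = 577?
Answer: 2491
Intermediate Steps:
R = -466 (R = -1043 + 577 = -466)
T(-40) - R = (-5 - 40)**2 - 1*(-466) = (-45)**2 + 466 = 2025 + 466 = 2491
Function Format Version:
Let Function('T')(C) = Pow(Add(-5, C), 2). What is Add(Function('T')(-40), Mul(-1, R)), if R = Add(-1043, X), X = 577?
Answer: 2491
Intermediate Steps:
R = -466 (R = Add(-1043, 577) = -466)
Add(Function('T')(-40), Mul(-1, R)) = Add(Pow(Add(-5, -40), 2), Mul(-1, -466)) = Add(Pow(-45, 2), 466) = Add(2025, 466) = 2491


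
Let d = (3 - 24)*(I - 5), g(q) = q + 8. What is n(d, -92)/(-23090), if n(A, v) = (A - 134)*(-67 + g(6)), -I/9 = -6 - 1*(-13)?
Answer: 34291/11545 ≈ 2.9702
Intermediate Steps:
I = -63 (I = -9*(-6 - 1*(-13)) = -9*(-6 + 13) = -9*7 = -63)
g(q) = 8 + q
d = 1428 (d = (3 - 24)*(-63 - 5) = -21*(-68) = 1428)
n(A, v) = 7102 - 53*A (n(A, v) = (A - 134)*(-67 + (8 + 6)) = (-134 + A)*(-67 + 14) = (-134 + A)*(-53) = 7102 - 53*A)
n(d, -92)/(-23090) = (7102 - 53*1428)/(-23090) = (7102 - 75684)*(-1/23090) = -68582*(-1/23090) = 34291/11545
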